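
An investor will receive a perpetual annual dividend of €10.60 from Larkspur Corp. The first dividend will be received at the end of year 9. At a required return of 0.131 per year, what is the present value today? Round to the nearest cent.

Value at end of year 8: C / r = €10.60 / 0.131 = €80.9160
Discount to today: PV = €80.9160 / (1 + 0.131)^8 = €80.9160 / 2.677323 = €30.22

€30.22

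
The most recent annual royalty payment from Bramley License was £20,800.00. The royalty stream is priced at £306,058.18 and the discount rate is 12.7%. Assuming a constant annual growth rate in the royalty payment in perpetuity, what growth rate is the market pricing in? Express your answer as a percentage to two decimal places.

P = D₀(1+g)/(r−g) ⇒ P(r−g) = D₀(1+g) ⇒ g(P+D₀) = P·r − D₀
g = (P·r − D₀)/(P + D₀) = (£306,058.18×0.127 − £20,800.00) / (£306,058.18 + £20,800.00) = 0.055282

5.53%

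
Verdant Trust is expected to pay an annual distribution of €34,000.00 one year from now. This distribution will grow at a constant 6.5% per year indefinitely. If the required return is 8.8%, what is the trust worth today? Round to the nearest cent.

Growing perpetuity: P = D₁ / (r − g) = €34,000.0000 / (0.088 − 0.065) = €1,478,260.87

€1478260.87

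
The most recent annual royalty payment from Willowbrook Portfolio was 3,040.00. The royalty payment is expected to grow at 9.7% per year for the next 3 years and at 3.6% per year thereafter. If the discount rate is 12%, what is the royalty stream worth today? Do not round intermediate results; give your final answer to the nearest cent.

D_1 = 3334.88000
D_2 = 3658.36336
D_3 = 4013.22461
Terminal value at year 3: TV = D_3×(1+g_2)/(r−g_2) = 4157.70069/0.084 = 49496.43681
P_0 = D_1/(1+r)^1 + D_2/(1+r)^2 + D_3/(1+r)^3 + TV/(1+r)^3
    = 2977.57143 + 2916.42487 + 2856.53400 + 35230.58606 = 43981.11636

43981.12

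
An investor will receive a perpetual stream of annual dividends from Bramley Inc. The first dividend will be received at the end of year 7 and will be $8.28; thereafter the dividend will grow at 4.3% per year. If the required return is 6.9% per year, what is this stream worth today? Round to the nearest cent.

Value at end of year 6: C₁ / (r − g) = $8.28 / (0.069 − 0.043) = $318.4615
Discount to today: PV = $318.4615 / (1 + 0.069)^6 = $318.4615 / 1.492335 = $213.40

$213.40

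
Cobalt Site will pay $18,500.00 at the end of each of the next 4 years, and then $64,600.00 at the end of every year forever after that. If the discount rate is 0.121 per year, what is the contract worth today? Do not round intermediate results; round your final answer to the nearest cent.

$394156.88

PV of 4-year annuity: $18,500.00 × [1 − (1+0.121)^−4] / 0.121 = 56072.82295
Perpetuity value at year 4: $64,600.00 / 0.121 = 533884.29752
PV of perpetuity: 533884.29752 / (1+0.121)^4 = 338084.06170
Total PV = 56072.82295 + 338084.06170 = 394156.88465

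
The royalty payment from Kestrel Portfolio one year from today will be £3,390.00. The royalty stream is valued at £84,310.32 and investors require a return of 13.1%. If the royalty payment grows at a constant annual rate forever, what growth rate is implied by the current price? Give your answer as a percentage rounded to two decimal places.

P = D₁/(r−g) ⇒ g = r − D₁/P = 0.131 − £3,390.00/£84,310.32 = 0.090791

9.08%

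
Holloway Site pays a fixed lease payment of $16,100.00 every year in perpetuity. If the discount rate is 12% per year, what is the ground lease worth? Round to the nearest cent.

$134166.67

Level perpetuity: PV = C / r = $16,100.00 / 0.12 = $134,166.67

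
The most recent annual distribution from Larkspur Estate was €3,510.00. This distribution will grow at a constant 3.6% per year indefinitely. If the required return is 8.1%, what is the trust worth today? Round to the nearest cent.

€80808.00

D₁ = D₀ × (1 + g) = €3,510.00 × 1.036 = €3,636.3600
Growing perpetuity: P = D₁ / (r − g) = €3,636.3600 / (0.081 − 0.036) = €80,808.00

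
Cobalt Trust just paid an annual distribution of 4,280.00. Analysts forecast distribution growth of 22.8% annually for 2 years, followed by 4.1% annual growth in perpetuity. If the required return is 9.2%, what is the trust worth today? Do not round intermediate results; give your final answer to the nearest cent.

120703.50

D_1 = 5255.84000
D_2 = 6454.17152
Terminal value at year 2: TV = D_2×(1+g_2)/(r−g_2) = 6718.79255/0.051 = 131741.03044
P_0 = D_1/(1+r)^1 + D_2/(1+r)^2 + TV/(1+r)^2
    = 4813.04029 + 5412.46656 + 110477.99383 = 120703.50068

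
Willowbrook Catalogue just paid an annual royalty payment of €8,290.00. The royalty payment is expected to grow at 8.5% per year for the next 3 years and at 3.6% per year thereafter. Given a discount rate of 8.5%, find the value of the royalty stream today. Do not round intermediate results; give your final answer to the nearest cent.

D_1 = 8994.65000
D_2 = 9759.19525
D_3 = 10588.72685
Terminal value at year 3: TV = D_3×(1+g_2)/(r−g_2) = 10969.92101/0.049 = 223875.93903
P_0 = D_1/(1+r)^1 + D_2/(1+r)^2 + D_3/(1+r)^3 + TV/(1+r)^3
    = 8290.00000 + 8290.00000 + 8290.00000 + 175274.28571 = 200144.28571

€200144.29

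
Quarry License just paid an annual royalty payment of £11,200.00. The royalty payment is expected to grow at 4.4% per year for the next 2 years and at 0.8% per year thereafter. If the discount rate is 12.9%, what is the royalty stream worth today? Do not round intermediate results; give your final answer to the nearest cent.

D_1 = 11692.80000
D_2 = 12207.28320
Terminal value at year 2: TV = D_2×(1+g_2)/(r−g_2) = 12304.94147/0.121 = 101693.73112
P_0 = D_1/(1+r)^1 + D_2/(1+r)^2 + TV/(1+r)^2
    = 10356.77591 + 9577.03636 + 79782.25329 = 99716.06556

£99716.07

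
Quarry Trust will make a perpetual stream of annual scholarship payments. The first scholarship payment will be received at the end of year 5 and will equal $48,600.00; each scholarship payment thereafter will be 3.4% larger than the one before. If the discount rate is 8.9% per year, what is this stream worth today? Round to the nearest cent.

Value at end of year 4: C₁ / (r − g) = $48,600.00 / (0.089 − 0.034) = $883,636.3636
Discount to today: PV = $883,636.3636 / (1 + 0.089)^4 = $883,636.3636 / 1.406409 = $628,292.77

$628292.77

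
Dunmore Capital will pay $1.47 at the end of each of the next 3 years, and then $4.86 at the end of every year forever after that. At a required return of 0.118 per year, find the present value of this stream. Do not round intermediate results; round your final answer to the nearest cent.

PV of 3-year annuity: $1.47 × [1 − (1+0.118)^−3] / 0.118 = 3.54286
Perpetuity value at year 3: $4.86 / 0.118 = 41.18644
PV of perpetuity: 41.18644 / (1+0.118)^3 = 29.47331
Total PV = 3.54286 + 29.47331 = 33.01617

$33.02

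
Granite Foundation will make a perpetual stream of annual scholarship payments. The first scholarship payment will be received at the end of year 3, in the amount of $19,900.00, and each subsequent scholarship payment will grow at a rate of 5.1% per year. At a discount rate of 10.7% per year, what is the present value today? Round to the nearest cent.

Value at end of year 2: C₁ / (r − g) = $19,900.00 / (0.107 − 0.051) = $355,357.1429
Discount to today: PV = $355,357.1429 / (1 + 0.107)^2 = $355,357.1429 / 1.225449 = $289,981.18

$289981.18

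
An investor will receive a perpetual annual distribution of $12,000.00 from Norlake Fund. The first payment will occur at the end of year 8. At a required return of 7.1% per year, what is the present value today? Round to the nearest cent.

Value at end of year 7: C / r = $12,000.00 / 0.071 = $169,014.0845
Discount to today: PV = $169,014.0845 / (1 + 0.071)^7 = $169,014.0845 / 1.616316 = $104,567.47

$104567.47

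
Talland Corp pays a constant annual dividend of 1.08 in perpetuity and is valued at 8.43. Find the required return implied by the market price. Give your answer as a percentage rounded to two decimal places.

P = C/r ⇒ r = C/P = 1.08/8.43 = 0.128114

12.81%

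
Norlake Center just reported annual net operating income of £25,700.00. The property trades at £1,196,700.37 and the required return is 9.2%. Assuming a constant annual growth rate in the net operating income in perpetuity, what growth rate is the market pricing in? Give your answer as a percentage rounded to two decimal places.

P = D₀(1+g)/(r−g) ⇒ P(r−g) = D₀(1+g) ⇒ g(P+D₀) = P·r − D₀
g = (P·r − D₀)/(P + D₀) = (£1,196,700.37×0.092 − £25,700.00) / (£1,196,700.37 + £25,700.00) = 0.069042

6.90%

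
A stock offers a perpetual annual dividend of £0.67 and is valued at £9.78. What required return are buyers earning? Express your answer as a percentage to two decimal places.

P = C/r ⇒ r = C/P = £0.67/£9.78 = 0.068507

6.85%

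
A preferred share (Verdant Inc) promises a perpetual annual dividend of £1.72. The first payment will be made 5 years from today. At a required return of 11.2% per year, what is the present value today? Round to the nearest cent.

Value at end of year 4: C / r = £1.72 / 0.112 = £15.3571
Discount to today: PV = £15.3571 / (1 + 0.112)^4 = £15.3571 / 1.529041 = £10.04

£10.04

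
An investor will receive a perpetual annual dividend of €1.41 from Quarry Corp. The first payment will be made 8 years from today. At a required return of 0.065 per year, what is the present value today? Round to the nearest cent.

Value at end of year 7: C / r = €1.41 / 0.065 = €21.6923
Discount to today: PV = €21.6923 / (1 + 0.065)^7 = €21.6923 / 1.553987 = €13.96

€13.96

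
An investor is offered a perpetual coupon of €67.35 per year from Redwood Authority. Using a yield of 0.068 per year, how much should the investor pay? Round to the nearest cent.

€990.44

Level perpetuity: PV = C / r = €67.35 / 0.068 = €990.44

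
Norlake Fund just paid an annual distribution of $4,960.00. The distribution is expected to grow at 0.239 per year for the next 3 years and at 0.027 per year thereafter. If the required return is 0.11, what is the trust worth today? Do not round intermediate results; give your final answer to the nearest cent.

D_1 = 6145.44000
D_2 = 7614.20016
D_3 = 9433.99400
Terminal value at year 3: TV = D_3×(1+g_2)/(r−g_2) = 9688.71184/0.083 = 116731.46791
P_0 = D_1/(1+r)^1 + D_2/(1+r)^2 + D_3/(1+r)^3 + TV/(1+r)^3
    = 5536.43243 + 6179.85566 + 6898.05510 + 85353.04326 = 103967.38646

$103967.39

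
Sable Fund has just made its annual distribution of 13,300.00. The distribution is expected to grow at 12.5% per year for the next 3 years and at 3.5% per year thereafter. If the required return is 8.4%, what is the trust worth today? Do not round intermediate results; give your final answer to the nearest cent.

357021.11

D_1 = 14962.50000
D_2 = 16832.81250
D_3 = 18936.91406
Terminal value at year 3: TV = D_3×(1+g_2)/(r−g_2) = 19599.70605/0.049 = 399994.00112
P_0 = D_1/(1+r)^1 + D_2/(1+r)^2 + D_3/(1+r)^3 + TV/(1+r)^3
    = 13803.04428 + 14325.11514 + 14866.93223 + 314026.01749 = 357021.10915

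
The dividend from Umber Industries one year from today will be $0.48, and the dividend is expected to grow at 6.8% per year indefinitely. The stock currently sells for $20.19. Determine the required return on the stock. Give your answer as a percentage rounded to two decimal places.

9.18%

P = D₁/(r − g) ⇒ r = D₁/P + g = $0.4800/$20.19 + 0.068 = 0.023774 + 0.068 = 0.091774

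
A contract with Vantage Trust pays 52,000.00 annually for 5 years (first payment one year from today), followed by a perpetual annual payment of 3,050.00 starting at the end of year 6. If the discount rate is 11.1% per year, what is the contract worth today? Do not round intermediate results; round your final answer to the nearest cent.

207937.46

PV of 5-year annuity: 52,000.00 × [1 − (1+0.111)^−5] / 0.111 = 191704.16805
Perpetuity value at year 5: 3,050.00 / 0.111 = 27477.47748
PV of perpetuity: 27477.47748 / (1+0.111)^5 = 16233.29070
Total PV = 191704.16805 + 16233.29070 = 207937.45874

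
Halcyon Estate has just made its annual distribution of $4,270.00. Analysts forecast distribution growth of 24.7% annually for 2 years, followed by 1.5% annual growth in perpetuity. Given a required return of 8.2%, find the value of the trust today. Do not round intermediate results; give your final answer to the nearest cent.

D_1 = 5324.69000
D_2 = 6639.88843
Terminal value at year 2: TV = D_2×(1+g_2)/(r−g_2) = 6739.48676/0.067 = 100589.35457
P_0 = D_1/(1+r)^1 + D_2/(1+r)^2 + TV/(1+r)^2
    = 4921.15527 + 5671.60871 + 85920.63934 = 96513.40332

$96513.40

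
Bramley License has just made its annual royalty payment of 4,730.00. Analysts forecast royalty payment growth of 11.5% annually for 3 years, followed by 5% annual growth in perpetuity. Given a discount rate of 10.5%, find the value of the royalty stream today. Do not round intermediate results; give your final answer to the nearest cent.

D_1 = 5273.95000
D_2 = 5880.45425
D_3 = 6556.70649
Terminal value at year 3: TV = D_3×(1+g_2)/(r−g_2) = 6884.54181/0.055 = 125173.48751
P_0 = D_1/(1+r)^1 + D_2/(1+r)^2 + D_3/(1+r)^3 + TV/(1+r)^3
    = 4772.80543 + 4815.99824 + 4859.58193 + 92773.83692 = 107222.22252

107222.22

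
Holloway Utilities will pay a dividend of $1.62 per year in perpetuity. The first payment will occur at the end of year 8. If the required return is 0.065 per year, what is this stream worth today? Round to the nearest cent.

$16.04

Value at end of year 7: C / r = $1.62 / 0.065 = $24.9231
Discount to today: PV = $24.9231 / (1 + 0.065)^7 = $24.9231 / 1.553987 = $16.04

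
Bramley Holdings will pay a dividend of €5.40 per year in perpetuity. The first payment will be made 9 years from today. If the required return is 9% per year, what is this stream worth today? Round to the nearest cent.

€30.11

Value at end of year 8: C / r = €5.40 / 0.09 = €60.0000
Discount to today: PV = €60.0000 / (1 + 0.09)^8 = €60.0000 / 1.992563 = €30.11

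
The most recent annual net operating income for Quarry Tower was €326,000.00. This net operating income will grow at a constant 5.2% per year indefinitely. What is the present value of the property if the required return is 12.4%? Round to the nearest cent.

€4763222.22

D₁ = D₀ × (1 + g) = €326,000.00 × 1.052 = €342,952.0000
Growing perpetuity: P = D₁ / (r − g) = €342,952.0000 / (0.124 − 0.052) = €4,763,222.22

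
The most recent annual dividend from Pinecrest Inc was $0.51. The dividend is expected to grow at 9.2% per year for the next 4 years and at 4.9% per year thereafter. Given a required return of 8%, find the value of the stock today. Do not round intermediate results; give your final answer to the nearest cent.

$20.13

D_1 = 0.55692
D_2 = 0.60816
D_3 = 0.66411
D_4 = 0.72520
Terminal value at year 4: TV = D_4×(1+g_2)/(r−g_2) = 0.76074/0.031 = 24.54000
P_0 = D_1/(1+r)^1 + D_2/(1+r)^2 + D_3/(1+r)^3 + D_4/(1+r)^4 + TV/(1+r)^4
    = 0.51567 + 0.52140 + 0.52719 + 0.53305 + 18.03763 = 20.13493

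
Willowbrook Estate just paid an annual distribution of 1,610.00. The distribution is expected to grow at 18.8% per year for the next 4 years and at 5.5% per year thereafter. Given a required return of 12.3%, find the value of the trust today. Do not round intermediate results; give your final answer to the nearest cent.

38710.96

D_1 = 1912.68000
D_2 = 2272.26384
D_3 = 2699.44944
D_4 = 3206.94594
Terminal value at year 4: TV = D_4×(1+g_2)/(r−g_2) = 3383.32796/0.068 = 49754.82299
P_0 = D_1/(1+r)^1 + D_2/(1+r)^2 + D_3/(1+r)^3 + D_4/(1+r)^4 + TV/(1+r)^4
    = 1703.18789 + 1801.76956 + 1906.05720 + 2016.38108 + 31283.55939 = 38710.95512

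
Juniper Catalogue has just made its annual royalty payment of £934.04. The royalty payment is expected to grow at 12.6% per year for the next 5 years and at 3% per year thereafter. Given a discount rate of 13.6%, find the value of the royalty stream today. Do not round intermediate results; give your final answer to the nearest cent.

D_1 = 1051.72904
D_2 = 1184.24690
D_3 = 1333.46201
D_4 = 1501.47822
D_5 = 1690.66448
Terminal value at year 5: TV = D_5×(1+g_2)/(r−g_2) = 1741.38441/0.106 = 16428.15483
P_0 = D_1/(1+r)^1 + D_2/(1+r)^2 + D_3/(1+r)^3 + D_4/(1+r)^4 + D_5/(1+r)^5 + TV/(1+r)^5
    = 925.81782 + 917.66801 + 909.58995 + 901.58299 + 893.64652 + 8683.54642 = 13231.85172

£13231.85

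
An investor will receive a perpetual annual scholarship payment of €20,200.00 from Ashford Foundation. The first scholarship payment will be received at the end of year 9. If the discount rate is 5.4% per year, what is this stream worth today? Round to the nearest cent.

Value at end of year 8: C / r = €20,200.00 / 0.054 = €374,074.0741
Discount to today: PV = €374,074.0741 / (1 + 0.054)^8 = €374,074.0741 / 1.523088 = €245,602.47

€245602.47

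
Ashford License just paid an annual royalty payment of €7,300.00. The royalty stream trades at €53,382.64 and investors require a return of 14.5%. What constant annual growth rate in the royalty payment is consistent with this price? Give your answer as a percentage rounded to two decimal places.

0.73%

P = D₀(1+g)/(r−g) ⇒ P(r−g) = D₀(1+g) ⇒ g(P+D₀) = P·r − D₀
g = (P·r − D₀)/(P + D₀) = (€53,382.64×0.145 − €7,300.00) / (€53,382.64 + €7,300.00) = 0.007259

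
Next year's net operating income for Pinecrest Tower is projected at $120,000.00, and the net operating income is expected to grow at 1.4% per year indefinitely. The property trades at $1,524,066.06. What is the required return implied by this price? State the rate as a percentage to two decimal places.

9.27%

P = D₁/(r − g) ⇒ r = D₁/P + g = $120,000.0000/$1,524,066.06 + 0.014 = 0.078737 + 0.014 = 0.092737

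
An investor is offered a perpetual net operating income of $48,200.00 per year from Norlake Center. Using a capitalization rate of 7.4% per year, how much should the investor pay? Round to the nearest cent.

Level perpetuity: PV = C / r = $48,200.00 / 0.074 = $651,351.35

$651351.35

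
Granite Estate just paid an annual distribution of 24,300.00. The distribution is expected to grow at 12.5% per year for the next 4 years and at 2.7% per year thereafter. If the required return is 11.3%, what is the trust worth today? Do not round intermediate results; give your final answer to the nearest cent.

D_1 = 27337.50000
D_2 = 30754.68750
D_3 = 34599.02344
D_4 = 38923.90137
Terminal value at year 4: TV = D_4×(1+g_2)/(r−g_2) = 39974.84670/0.086 = 464823.79888
P_0 = D_1/(1+r)^1 + D_2/(1+r)^2 + D_3/(1+r)^3 + D_4/(1+r)^4 + TV/(1+r)^4
    = 24561.99461 + 24826.81396 + 25094.48850 + 25365.04903 + 302905.87615 = 402754.22224

402754.22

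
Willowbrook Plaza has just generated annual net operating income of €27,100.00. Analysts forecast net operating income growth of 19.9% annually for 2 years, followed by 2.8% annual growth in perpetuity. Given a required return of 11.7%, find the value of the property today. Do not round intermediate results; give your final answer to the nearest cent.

€420979.70

D_1 = 32492.90000
D_2 = 38958.98710
Terminal value at year 2: TV = D_2×(1+g_2)/(r−g_2) = 40049.83874/0.089 = 449998.18808
P_0 = D_1/(1+r)^1 + D_2/(1+r)^2 + TV/(1+r)^2
    = 29089.43599 + 31224.91831 + 360665.34856 = 420979.70286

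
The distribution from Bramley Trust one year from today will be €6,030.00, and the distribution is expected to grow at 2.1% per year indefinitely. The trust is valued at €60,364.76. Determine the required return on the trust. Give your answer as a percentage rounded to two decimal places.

P = D₁/(r − g) ⇒ r = D₁/P + g = €6,030.0000/€60,364.76 + 0.021 = 0.099893 + 0.021 = 0.120893

12.09%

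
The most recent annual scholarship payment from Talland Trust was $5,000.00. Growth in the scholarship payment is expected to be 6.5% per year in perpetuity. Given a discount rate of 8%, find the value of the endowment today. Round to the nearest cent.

$355000.00

D₁ = D₀ × (1 + g) = $5,000.00 × 1.065 = $5,325.0000
Growing perpetuity: P = D₁ / (r − g) = $5,325.0000 / (0.08 − 0.065) = $355,000.00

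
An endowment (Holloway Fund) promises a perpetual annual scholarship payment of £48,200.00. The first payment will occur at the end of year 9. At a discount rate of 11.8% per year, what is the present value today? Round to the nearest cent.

£167351.88

Value at end of year 8: C / r = £48,200.00 / 0.118 = £408,474.5763
Discount to today: PV = £408,474.5763 / (1 + 0.118)^8 = £408,474.5763 / 2.440813 = £167,351.88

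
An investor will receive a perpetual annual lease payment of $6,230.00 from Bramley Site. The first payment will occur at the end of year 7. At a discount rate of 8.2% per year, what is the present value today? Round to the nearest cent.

Value at end of year 6: C / r = $6,230.00 / 0.082 = $75,975.6098
Discount to today: PV = $75,975.6098 / (1 + 0.082)^6 = $75,975.6098 / 1.604588 = $47,348.98

$47348.98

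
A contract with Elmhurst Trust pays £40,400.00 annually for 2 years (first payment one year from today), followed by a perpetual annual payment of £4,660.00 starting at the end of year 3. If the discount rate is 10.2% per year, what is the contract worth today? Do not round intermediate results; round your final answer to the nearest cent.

PV of 2-year annuity: £40,400.00 × [1 − (1+0.102)^−2] / 0.102 = 69927.96466
Perpetuity value at year 2: £4,660.00 / 0.102 = 45686.27451
PV of perpetuity: 45686.27451 / (1+0.102)^2 = 37620.32611
Total PV = 69927.96466 + 37620.32611 = 107548.29077

£107548.29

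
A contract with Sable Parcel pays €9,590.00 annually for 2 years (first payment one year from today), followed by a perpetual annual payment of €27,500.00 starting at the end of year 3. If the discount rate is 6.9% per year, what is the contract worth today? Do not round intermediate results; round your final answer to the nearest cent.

PV of 2-year annuity: €9,590.00 × [1 − (1+0.069)^−2] / 0.069 = 17362.95691
Perpetuity value at year 2: €27,500.00 / 0.069 = 398550.72464
PV of perpetuity: 398550.72464 / (1+0.069)^2 = 348761.22360
Total PV = 17362.95691 + 348761.22360 = 366124.18050

€366124.18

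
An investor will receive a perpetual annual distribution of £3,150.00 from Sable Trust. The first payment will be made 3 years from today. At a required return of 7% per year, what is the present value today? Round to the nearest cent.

Value at end of year 2: C / r = £3,150.00 / 0.07 = £45,000.0000
Discount to today: PV = £45,000.0000 / (1 + 0.07)^2 = £45,000.0000 / 1.144900 = £39,304.74

£39304.74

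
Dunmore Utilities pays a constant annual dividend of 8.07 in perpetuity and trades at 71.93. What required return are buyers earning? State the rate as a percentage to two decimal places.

P = C/r ⇒ r = C/P = 8.07/71.93 = 0.112192

11.22%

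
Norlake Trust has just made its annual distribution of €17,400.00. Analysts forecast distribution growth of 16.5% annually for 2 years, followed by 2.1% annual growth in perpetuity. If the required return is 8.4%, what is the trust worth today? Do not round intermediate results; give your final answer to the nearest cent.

€364505.18

D_1 = 20271.00000
D_2 = 23615.71500
Terminal value at year 2: TV = D_2×(1+g_2)/(r−g_2) = 24111.64501/0.063 = 382724.52405
P_0 = D_1/(1+r)^1 + D_2/(1+r)^2 + TV/(1+r)^2
    = 18700.18450 + 20097.52301 + 325707.47611 = 364505.18362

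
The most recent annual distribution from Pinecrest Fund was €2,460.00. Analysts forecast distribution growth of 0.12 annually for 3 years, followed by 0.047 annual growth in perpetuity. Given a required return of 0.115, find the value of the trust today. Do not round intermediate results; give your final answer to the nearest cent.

€45834.99

D_1 = 2755.20000
D_2 = 3085.82400
D_3 = 3456.12288
Terminal value at year 3: TV = D_3×(1+g_2)/(r−g_2) = 3618.56066/0.068 = 53214.12728
P_0 = D_1/(1+r)^1 + D_2/(1+r)^2 + D_3/(1+r)^3 + TV/(1+r)^3
    = 2471.03139 + 2482.11225 + 2493.24280 + 38388.60600 = 45834.99244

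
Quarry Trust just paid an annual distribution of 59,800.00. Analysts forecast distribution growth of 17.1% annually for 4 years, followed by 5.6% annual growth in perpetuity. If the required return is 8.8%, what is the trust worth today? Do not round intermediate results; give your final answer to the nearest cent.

2936490.16

D_1 = 70025.80000
D_2 = 82000.21180
D_3 = 96022.24802
D_4 = 112442.05243
Terminal value at year 4: TV = D_4×(1+g_2)/(r−g_2) = 118738.80736/0.032 = 3710587.73015
P_0 = D_1/(1+r)^1 + D_2/(1+r)^2 + D_3/(1+r)^3 + D_4/(1+r)^4 + TV/(1+r)^4
    = 64361.94853 + 69271.91335 + 74556.44351 + 80244.11337 + 2648055.74123 = 2936490.15999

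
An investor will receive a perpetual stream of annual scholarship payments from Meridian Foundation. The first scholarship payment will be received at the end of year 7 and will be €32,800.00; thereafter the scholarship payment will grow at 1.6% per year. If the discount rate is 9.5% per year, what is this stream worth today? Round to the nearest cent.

€240858.53

Value at end of year 6: C₁ / (r − g) = €32,800.00 / (0.095 − 0.016) = €415,189.8734
Discount to today: PV = €415,189.8734 / (1 + 0.095)^6 = €415,189.8734 / 1.723791 = €240,858.53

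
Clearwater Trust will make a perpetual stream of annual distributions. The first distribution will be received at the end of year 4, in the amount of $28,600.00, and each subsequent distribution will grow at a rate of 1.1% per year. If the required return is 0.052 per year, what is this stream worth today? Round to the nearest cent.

Value at end of year 3: C₁ / (r − g) = $28,600.00 / (0.052 − 0.011) = $697,560.9756
Discount to today: PV = $697,560.9756 / (1 + 0.052)^3 = $697,560.9756 / 1.164253 = $599,149.16

$599149.16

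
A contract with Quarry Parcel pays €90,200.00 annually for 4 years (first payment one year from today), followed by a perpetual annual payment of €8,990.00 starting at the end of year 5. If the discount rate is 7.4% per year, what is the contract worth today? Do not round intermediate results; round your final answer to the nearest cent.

€394096.10

PV of 4-year annuity: €90,200.00 × [1 − (1+0.074)^−4] / 0.074 = 302787.67985
Perpetuity value at year 4: €8,990.00 / 0.074 = 121486.48649
PV of perpetuity: 121486.48649 / (1+0.074)^4 = 91308.42394
Total PV = 302787.67985 + 91308.42394 = 394096.10379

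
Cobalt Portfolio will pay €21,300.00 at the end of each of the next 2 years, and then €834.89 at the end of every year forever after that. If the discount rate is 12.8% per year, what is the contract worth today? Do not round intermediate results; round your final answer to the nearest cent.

€40749.47

PV of 2-year annuity: €21,300.00 × [1 − (1+0.128)^−2] / 0.128 = 35623.20809
Perpetuity value at year 2: €834.89 / 0.128 = 6522.57812
PV of perpetuity: 6522.57812 / (1+0.128)^2 = 5126.26544
Total PV = 35623.20809 + 5126.26544 = 40749.47353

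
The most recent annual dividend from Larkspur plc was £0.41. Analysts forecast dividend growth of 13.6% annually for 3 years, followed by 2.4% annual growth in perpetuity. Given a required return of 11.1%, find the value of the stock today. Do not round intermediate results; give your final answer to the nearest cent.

£6.45

D_1 = 0.46576
D_2 = 0.52910
D_3 = 0.60106
Terminal value at year 3: TV = D_3×(1+g_2)/(r−g_2) = 0.61549/0.087 = 7.07456
P_0 = D_1/(1+r)^1 + D_2/(1+r)^2 + D_3/(1+r)^3 + TV/(1+r)^3
    = 0.41923 + 0.42866 + 0.43831 + 5.15890 = 6.44509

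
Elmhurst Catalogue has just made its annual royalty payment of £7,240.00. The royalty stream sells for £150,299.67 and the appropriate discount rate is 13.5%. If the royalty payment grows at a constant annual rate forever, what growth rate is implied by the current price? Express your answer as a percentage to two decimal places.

P = D₀(1+g)/(r−g) ⇒ P(r−g) = D₀(1+g) ⇒ g(P+D₀) = P·r − D₀
g = (P·r − D₀)/(P + D₀) = (£150,299.67×0.135 − £7,240.00) / (£150,299.67 + £7,240.00) = 0.082839

8.28%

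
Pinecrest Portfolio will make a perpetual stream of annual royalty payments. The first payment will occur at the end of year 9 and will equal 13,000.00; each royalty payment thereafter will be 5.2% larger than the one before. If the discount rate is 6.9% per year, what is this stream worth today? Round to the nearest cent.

448407.42

Value at end of year 8: C₁ / (r − g) = 13,000.00 / (0.069 − 0.052) = 764,705.8824
Discount to today: PV = 764,705.8824 / (1 + 0.069)^8 = 764,705.8824 / 1.705382 = 448,407.42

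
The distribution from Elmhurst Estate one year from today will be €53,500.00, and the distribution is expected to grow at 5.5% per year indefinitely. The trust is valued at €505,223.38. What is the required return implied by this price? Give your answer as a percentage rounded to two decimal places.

16.09%

P = D₁/(r − g) ⇒ r = D₁/P + g = €53,500.0000/€505,223.38 + 0.055 = 0.105894 + 0.055 = 0.160894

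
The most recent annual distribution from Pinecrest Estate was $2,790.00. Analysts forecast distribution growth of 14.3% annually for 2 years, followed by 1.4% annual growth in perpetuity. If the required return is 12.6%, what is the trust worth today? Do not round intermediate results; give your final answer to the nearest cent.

$31734.94

D_1 = 3188.97000
D_2 = 3644.99271
Terminal value at year 2: TV = D_2×(1+g_2)/(r−g_2) = 3696.02261/0.112 = 33000.20186
P_0 = D_1/(1+r)^1 + D_2/(1+r)^2 + TV/(1+r)^2
    = 2832.12256 + 2874.88107 + 26027.94111 = 31734.94473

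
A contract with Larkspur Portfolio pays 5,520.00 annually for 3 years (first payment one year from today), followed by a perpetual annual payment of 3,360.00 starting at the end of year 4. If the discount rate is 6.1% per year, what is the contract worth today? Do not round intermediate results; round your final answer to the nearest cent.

60845.01

PV of 3-year annuity: 5,520.00 × [1 − (1+0.061)^−3] / 0.061 = 14727.76915
Perpetuity value at year 3: 3,360.00 / 0.061 = 55081.96721
PV of perpetuity: 55081.96721 / (1+0.061)^3 = 46117.23816
Total PV = 14727.76915 + 46117.23816 = 60845.00732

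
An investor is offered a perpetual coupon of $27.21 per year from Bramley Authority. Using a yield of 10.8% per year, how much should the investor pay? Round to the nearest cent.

$251.94

Level perpetuity: PV = C / r = $27.21 / 0.108 = $251.94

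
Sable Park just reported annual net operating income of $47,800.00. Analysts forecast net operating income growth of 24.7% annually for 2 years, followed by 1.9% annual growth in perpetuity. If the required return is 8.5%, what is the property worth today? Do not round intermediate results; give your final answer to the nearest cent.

$1092912.52

D_1 = 59606.60000
D_2 = 74329.43020
Terminal value at year 2: TV = D_2×(1+g_2)/(r−g_2) = 75741.68937/0.066 = 1147601.35415
P_0 = D_1/(1+r)^1 + D_2/(1+r)^2 + TV/(1+r)^2
    = 54936.95853 + 63139.52745 + 974836.03742 = 1092912.52339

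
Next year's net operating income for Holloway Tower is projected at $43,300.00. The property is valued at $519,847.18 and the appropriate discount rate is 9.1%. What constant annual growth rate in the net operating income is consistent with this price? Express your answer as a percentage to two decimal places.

0.77%

P = D₁/(r−g) ⇒ g = r − D₁/P = 0.091 − $43,300.00/$519,847.18 = 0.007706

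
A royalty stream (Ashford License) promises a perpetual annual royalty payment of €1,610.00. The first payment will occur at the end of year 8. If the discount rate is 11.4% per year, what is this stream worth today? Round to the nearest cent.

Value at end of year 7: C / r = €1,610.00 / 0.114 = €14,122.8070
Discount to today: PV = €14,122.8070 / (1 + 0.114)^7 = €14,122.8070 / 2.129101 = €6,633.22

€6633.22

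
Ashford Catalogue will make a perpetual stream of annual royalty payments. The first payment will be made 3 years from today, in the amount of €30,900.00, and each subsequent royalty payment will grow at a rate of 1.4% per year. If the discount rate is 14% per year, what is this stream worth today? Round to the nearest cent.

Value at end of year 2: C₁ / (r − g) = €30,900.00 / (0.14 − 0.014) = €245,238.0952
Discount to today: PV = €245,238.0952 / (1 + 0.14)^2 = €245,238.0952 / 1.299600 = €188,702.75

€188702.75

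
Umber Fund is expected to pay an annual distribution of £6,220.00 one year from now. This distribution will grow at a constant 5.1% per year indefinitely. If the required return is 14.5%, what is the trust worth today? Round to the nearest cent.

Growing perpetuity: P = D₁ / (r − g) = £6,220.0000 / (0.145 − 0.051) = £66,170.21

£66170.21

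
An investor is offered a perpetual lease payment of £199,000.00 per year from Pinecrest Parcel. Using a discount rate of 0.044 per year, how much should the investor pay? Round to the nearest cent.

£4522727.27

Level perpetuity: PV = C / r = £199,000.00 / 0.044 = £4,522,727.27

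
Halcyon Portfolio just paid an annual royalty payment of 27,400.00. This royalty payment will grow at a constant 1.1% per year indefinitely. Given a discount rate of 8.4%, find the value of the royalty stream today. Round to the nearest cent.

D₁ = D₀ × (1 + g) = 27,400.00 × 1.011 = 27,701.4000
Growing perpetuity: P = D₁ / (r − g) = 27,701.4000 / (0.084 − 0.011) = 379,471.23

379471.23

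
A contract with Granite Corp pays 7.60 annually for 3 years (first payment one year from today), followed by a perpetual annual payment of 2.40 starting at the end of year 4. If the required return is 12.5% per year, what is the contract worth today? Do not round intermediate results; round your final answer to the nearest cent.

PV of 3-year annuity: 7.60 × [1 − (1+0.125)^−3] / 0.125 = 18.09822
Perpetuity value at year 3: 2.40 / 0.125 = 19.20000
PV of perpetuity: 19.20000 / (1+0.125)^3 = 13.48477
Total PV = 18.09822 + 13.48477 = 31.58299

31.58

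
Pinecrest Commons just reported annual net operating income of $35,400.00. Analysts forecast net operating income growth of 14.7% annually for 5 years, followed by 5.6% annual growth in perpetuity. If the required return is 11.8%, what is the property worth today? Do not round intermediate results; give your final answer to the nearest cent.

D_1 = 40603.80000
D_2 = 46572.55860
D_3 = 53418.72471
D_4 = 61271.27725
D_5 = 70278.15500
Terminal value at year 5: TV = D_5×(1+g_2)/(r−g_2) = 74213.73168/0.062 = 1196995.67230
P_0 = D_1/(1+r)^1 + D_2/(1+r)^2 + D_3/(1+r)^3 + D_4/(1+r)^4 + D_5/(1+r)^5 + TV/(1+r)^5
    = 36318.24687 + 37260.31231 + 38226.81415 + 39218.38625 + 40235.67892 + 685304.46669 = 876563.90518

$876563.91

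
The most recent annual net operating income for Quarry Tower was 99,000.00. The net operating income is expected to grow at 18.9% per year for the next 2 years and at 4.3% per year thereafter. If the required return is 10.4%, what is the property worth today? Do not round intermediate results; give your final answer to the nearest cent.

D_1 = 117711.00000
D_2 = 139958.37900
Terminal value at year 2: TV = D_2×(1+g_2)/(r−g_2) = 145976.58930/0.061 = 2393058.84093
P_0 = D_1/(1+r)^1 + D_2/(1+r)^2 + TV/(1+r)^2
    = 106622.28261 + 114831.42574 + 1963429.13199 = 2184882.84034

2184882.84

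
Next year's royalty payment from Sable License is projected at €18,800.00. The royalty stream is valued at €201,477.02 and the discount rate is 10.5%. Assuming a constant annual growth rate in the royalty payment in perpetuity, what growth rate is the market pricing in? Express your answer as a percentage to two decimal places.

P = D₁/(r−g) ⇒ g = r − D₁/P = 0.105 − €18,800.00/€201,477.02 = 0.011689

1.17%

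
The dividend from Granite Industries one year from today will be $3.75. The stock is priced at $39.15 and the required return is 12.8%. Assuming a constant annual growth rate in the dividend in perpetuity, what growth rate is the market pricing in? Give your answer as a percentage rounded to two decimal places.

P = D₁/(r−g) ⇒ g = r − D₁/P = 0.128 − $3.75/$39.15 = 0.032215

3.22%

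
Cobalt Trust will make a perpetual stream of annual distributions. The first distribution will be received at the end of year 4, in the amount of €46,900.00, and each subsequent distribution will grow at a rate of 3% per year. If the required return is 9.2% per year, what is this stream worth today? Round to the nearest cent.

€580915.87

Value at end of year 3: C₁ / (r − g) = €46,900.00 / (0.092 − 0.03) = €756,451.6129
Discount to today: PV = €756,451.6129 / (1 + 0.092)^3 = €756,451.6129 / 1.302171 = €580,915.87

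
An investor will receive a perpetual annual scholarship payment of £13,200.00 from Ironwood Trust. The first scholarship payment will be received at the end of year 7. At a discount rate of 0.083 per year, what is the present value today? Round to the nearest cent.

£98565.54

Value at end of year 6: C / r = £13,200.00 / 0.083 = £159,036.1446
Discount to today: PV = £159,036.1446 / (1 + 0.083)^6 = £159,036.1446 / 1.613507 = £98,565.54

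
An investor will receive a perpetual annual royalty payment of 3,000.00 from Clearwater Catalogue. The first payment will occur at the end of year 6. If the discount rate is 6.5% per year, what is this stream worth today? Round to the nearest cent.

Value at end of year 5: C / r = 3,000.00 / 0.065 = 46,153.8462
Discount to today: PV = 46,153.8462 / (1 + 0.065)^5 = 46,153.8462 / 1.370087 = 33,686.81

33686.81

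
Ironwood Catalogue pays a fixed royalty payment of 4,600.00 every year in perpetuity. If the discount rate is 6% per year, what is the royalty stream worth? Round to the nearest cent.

76666.67

Level perpetuity: PV = C / r = 4,600.00 / 0.06 = 76,666.67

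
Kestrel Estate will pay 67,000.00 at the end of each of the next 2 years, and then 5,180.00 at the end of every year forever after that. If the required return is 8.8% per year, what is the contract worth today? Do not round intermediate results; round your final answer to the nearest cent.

167907.62

PV of 2-year annuity: 67,000.00 × [1 − (1+0.088)^−2] / 0.088 = 118180.95804
Perpetuity value at year 2: 5,180.00 / 0.088 = 58863.63636
PV of perpetuity: 58863.63636 / (1+0.088)^2 = 49726.66080
Total PV = 118180.95804 + 49726.66080 = 167907.61885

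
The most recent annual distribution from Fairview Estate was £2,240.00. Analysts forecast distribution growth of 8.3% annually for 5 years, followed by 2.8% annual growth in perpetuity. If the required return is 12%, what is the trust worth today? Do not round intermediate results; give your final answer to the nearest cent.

D_1 = 2425.92000
D_2 = 2627.27136
D_3 = 2845.33488
D_4 = 3081.49768
D_5 = 3337.26199
Terminal value at year 5: TV = D_5×(1+g_2)/(r−g_2) = 3430.70532/0.092 = 37290.27523
P_0 = D_1/(1+r)^1 + D_2/(1+r)^2 + D_3/(1+r)^3 + D_4/(1+r)^4 + D_5/(1+r)^5 + TV/(1+r)^5
    = 2166.00000 + 2094.44464 + 2025.25317 + 1958.34748 + 1893.65208 + 21159.50362 = 31297.20099

£31297.20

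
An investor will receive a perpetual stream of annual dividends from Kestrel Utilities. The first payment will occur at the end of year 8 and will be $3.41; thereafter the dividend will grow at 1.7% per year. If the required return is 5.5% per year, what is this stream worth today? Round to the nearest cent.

$61.69

Value at end of year 7: C₁ / (r − g) = $3.41 / (0.055 − 0.017) = $89.7368
Discount to today: PV = $89.7368 / (1 + 0.055)^7 = $89.7368 / 1.454679 = $61.69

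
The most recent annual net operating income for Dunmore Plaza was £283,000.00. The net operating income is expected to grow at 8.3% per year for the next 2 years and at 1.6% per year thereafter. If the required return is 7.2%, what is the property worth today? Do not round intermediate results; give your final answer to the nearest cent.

£5815081.47

D_1 = 306489.00000
D_2 = 331927.58700
Terminal value at year 2: TV = D_2×(1+g_2)/(r−g_2) = 337238.42839/0.056 = 6022114.79271
P_0 = D_1/(1+r)^1 + D_2/(1+r)^2 + TV/(1+r)^2
    = 285903.91791 + 288837.63349 + 5240339.92182 = 5815081.47321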